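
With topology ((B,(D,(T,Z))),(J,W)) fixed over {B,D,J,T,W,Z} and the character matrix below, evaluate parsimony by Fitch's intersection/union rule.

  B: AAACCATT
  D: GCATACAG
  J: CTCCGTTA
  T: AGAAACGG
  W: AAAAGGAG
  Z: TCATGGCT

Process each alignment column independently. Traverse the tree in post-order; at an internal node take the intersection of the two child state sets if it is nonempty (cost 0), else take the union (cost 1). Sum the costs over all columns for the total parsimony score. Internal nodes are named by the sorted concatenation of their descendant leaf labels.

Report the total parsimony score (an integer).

24

site 0, node TZ: T={A} ∪ Z={T} → {A,T} (+1)
site 0, node DTZ: D={G} ∪ TZ={A,T} → {A,G,T} (+1)
site 0, node BDTZ: B={A} ∩ DTZ={A,G,T} → {A} (+0)
site 0, node JW: J={C} ∪ W={A} → {A,C} (+1)
site 0, node BDJTWZ: BDTZ={A} ∩ JW={A,C} → {A} (+0)
site 1, node TZ: T={G} ∪ Z={C} → {C,G} (+1)
site 1, node DTZ: D={C} ∩ TZ={C,G} → {C} (+0)
site 1, node BDTZ: B={A} ∪ DTZ={C} → {A,C} (+1)
site 1, node JW: J={T} ∪ W={A} → {A,T} (+1)
site 1, node BDJTWZ: BDTZ={A,C} ∩ JW={A,T} → {A} (+0)
site 2, node TZ: T={A} ∩ Z={A} → {A} (+0)
site 2, node DTZ: D={A} ∩ TZ={A} → {A} (+0)
site 2, node BDTZ: B={A} ∩ DTZ={A} → {A} (+0)
site 2, node JW: J={C} ∪ W={A} → {A,C} (+1)
site 2, node BDJTWZ: BDTZ={A} ∩ JW={A,C} → {A} (+0)
site 3, node TZ: T={A} ∪ Z={T} → {A,T} (+1)
site 3, node DTZ: D={T} ∩ TZ={A,T} → {T} (+0)
site 3, node BDTZ: B={C} ∪ DTZ={T} → {C,T} (+1)
site 3, node JW: J={C} ∪ W={A} → {A,C} (+1)
site 3, node BDJTWZ: BDTZ={C,T} ∩ JW={A,C} → {C} (+0)
site 4, node TZ: T={A} ∪ Z={G} → {A,G} (+1)
site 4, node DTZ: D={A} ∩ TZ={A,G} → {A} (+0)
site 4, node BDTZ: B={C} ∪ DTZ={A} → {A,C} (+1)
site 4, node JW: J={G} ∩ W={G} → {G} (+0)
site 4, node BDJTWZ: BDTZ={A,C} ∪ JW={G} → {A,C,G} (+1)
site 5, node TZ: T={C} ∪ Z={G} → {C,G} (+1)
site 5, node DTZ: D={C} ∩ TZ={C,G} → {C} (+0)
site 5, node BDTZ: B={A} ∪ DTZ={C} → {A,C} (+1)
site 5, node JW: J={T} ∪ W={G} → {G,T} (+1)
site 5, node BDJTWZ: BDTZ={A,C} ∪ JW={G,T} → {A,C,G,T} (+1)
site 6, node TZ: T={G} ∪ Z={C} → {C,G} (+1)
site 6, node DTZ: D={A} ∪ TZ={C,G} → {A,C,G} (+1)
site 6, node BDTZ: B={T} ∪ DTZ={A,C,G} → {A,C,G,T} (+1)
site 6, node JW: J={T} ∪ W={A} → {A,T} (+1)
site 6, node BDJTWZ: BDTZ={A,C,G,T} ∩ JW={A,T} → {A,T} (+0)
site 7, node TZ: T={G} ∪ Z={T} → {G,T} (+1)
site 7, node DTZ: D={G} ∩ TZ={G,T} → {G} (+0)
site 7, node BDTZ: B={T} ∪ DTZ={G} → {G,T} (+1)
site 7, node JW: J={A} ∪ W={G} → {A,G} (+1)
site 7, node BDJTWZ: BDTZ={G,T} ∩ JW={A,G} → {G} (+0)
per-site changes: [3, 3, 1, 3, 3, 4, 4, 3]; total = 24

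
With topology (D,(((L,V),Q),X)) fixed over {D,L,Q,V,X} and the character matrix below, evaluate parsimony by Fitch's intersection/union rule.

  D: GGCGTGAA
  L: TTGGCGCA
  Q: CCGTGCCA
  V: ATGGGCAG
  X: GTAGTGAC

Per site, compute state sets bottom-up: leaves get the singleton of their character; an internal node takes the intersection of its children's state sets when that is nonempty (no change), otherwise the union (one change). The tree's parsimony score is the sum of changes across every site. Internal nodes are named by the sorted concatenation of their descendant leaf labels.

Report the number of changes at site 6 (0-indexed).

site 0, node LV: L={T} ∪ V={A} → {A,T} (+1)
site 0, node LQV: LV={A,T} ∪ Q={C} → {A,C,T} (+1)
site 0, node LQVX: LQV={A,C,T} ∪ X={G} → {A,C,G,T} (+1)
site 0, node DLQVX: D={G} ∩ LQVX={A,C,G,T} → {G} (+0)
site 1, node LV: L={T} ∩ V={T} → {T} (+0)
site 1, node LQV: LV={T} ∪ Q={C} → {C,T} (+1)
site 1, node LQVX: LQV={C,T} ∩ X={T} → {T} (+0)
site 1, node DLQVX: D={G} ∪ LQVX={T} → {G,T} (+1)
site 2, node LV: L={G} ∩ V={G} → {G} (+0)
site 2, node LQV: LV={G} ∩ Q={G} → {G} (+0)
site 2, node LQVX: LQV={G} ∪ X={A} → {A,G} (+1)
site 2, node DLQVX: D={C} ∪ LQVX={A,G} → {A,C,G} (+1)
site 3, node LV: L={G} ∩ V={G} → {G} (+0)
site 3, node LQV: LV={G} ∪ Q={T} → {G,T} (+1)
site 3, node LQVX: LQV={G,T} ∩ X={G} → {G} (+0)
site 3, node DLQVX: D={G} ∩ LQVX={G} → {G} (+0)
site 4, node LV: L={C} ∪ V={G} → {C,G} (+1)
site 4, node LQV: LV={C,G} ∩ Q={G} → {G} (+0)
site 4, node LQVX: LQV={G} ∪ X={T} → {G,T} (+1)
site 4, node DLQVX: D={T} ∩ LQVX={G,T} → {T} (+0)
site 5, node LV: L={G} ∪ V={C} → {C,G} (+1)
site 5, node LQV: LV={C,G} ∩ Q={C} → {C} (+0)
site 5, node LQVX: LQV={C} ∪ X={G} → {C,G} (+1)
site 5, node DLQVX: D={G} ∩ LQVX={C,G} → {G} (+0)
site 6, node LV: L={C} ∪ V={A} → {A,C} (+1)
site 6, node LQV: LV={A,C} ∩ Q={C} → {C} (+0)
site 6, node LQVX: LQV={C} ∪ X={A} → {A,C} (+1)
site 6, node DLQVX: D={A} ∩ LQVX={A,C} → {A} (+0)
site 7, node LV: L={A} ∪ V={G} → {A,G} (+1)
site 7, node LQV: LV={A,G} ∩ Q={A} → {A} (+0)
site 7, node LQVX: LQV={A} ∪ X={C} → {A,C} (+1)
site 7, node DLQVX: D={A} ∩ LQVX={A,C} → {A} (+0)
per-site changes: [3, 2, 2, 1, 2, 2, 2, 2]; total = 16

2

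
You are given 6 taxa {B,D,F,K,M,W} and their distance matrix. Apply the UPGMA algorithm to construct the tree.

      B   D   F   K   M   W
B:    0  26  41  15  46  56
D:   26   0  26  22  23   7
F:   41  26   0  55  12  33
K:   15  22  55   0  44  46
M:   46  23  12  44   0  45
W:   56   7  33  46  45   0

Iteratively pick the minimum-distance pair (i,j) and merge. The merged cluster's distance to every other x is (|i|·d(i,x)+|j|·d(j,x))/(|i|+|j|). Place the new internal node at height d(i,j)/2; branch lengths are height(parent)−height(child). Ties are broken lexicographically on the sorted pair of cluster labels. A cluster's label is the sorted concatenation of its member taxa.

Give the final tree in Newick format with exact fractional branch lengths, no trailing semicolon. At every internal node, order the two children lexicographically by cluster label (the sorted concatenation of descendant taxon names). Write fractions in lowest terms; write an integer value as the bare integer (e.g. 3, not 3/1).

((B:15/2,K:15/2):27/2,((D:7/2,W:7/2):99/8,(F:6,M:6):79/8):41/8)

1. join D+W (d=7) ⇒ DW; edges |D|=7/2, |W|=7/2
  updated: d(B,DW)=41, d(DW,F)=59/2, d(DW,K)=34, d(DW,M)=34
2. join F+M (d=12) ⇒ FM; edges |F|=6, |M|=6
  updated: d(B,FM)=87/2, d(DW,FM)=127/4, d(FM,K)=99/2
3. join B+K (d=15) ⇒ BK; edges |B|=15/2, |K|=15/2
  updated: d(BK,DW)=75/2, d(BK,FM)=93/2
4. join DW+FM (d=127/4) ⇒ DFMW; edges |DW|=99/8, |FM|=79/8
  updated: d(BK,DFMW)=42
5. join BK+DFMW (d=42) ⇒ BDFKMW; edges |BK|=27/2, |DFMW|=41/8
final tree: ((B:15/2,K:15/2):27/2,((D:7/2,W:7/2):99/8,(F:6,M:6):79/8):41/8)
total length: 599/8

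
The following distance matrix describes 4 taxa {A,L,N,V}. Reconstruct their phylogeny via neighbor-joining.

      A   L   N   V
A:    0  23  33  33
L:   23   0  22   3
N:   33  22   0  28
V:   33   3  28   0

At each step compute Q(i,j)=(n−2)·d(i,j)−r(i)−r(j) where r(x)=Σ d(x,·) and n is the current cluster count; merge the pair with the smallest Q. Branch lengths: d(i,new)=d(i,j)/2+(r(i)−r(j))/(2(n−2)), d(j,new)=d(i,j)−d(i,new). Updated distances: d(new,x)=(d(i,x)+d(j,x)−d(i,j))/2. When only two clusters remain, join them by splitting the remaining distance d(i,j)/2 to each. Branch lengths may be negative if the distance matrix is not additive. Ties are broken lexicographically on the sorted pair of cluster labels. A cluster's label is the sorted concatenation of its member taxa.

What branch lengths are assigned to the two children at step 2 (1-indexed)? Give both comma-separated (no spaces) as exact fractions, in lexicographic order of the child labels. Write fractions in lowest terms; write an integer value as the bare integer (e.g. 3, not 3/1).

step 1: merge (A,N) at d=33, Q=-106; branch lengths A→18, N→15; new cluster AN
  updated: d(AN,L)=6, d(AN,V)=14
step 2: merge (AN,L) at d=6, Q=-23; branch lengths AN→17/2, L→-5/2; new cluster ALN
  updated: d(ALN,V)=11/2
step 3: merge (ALN,V) at d=11/2; branch lengths ALN→11/4, V→11/4; new cluster ALNV
final tree: (((A:18,N:15):17/2,L:-5/2):11/4,V:11/4)
total length: 89/2

17/2,-5/2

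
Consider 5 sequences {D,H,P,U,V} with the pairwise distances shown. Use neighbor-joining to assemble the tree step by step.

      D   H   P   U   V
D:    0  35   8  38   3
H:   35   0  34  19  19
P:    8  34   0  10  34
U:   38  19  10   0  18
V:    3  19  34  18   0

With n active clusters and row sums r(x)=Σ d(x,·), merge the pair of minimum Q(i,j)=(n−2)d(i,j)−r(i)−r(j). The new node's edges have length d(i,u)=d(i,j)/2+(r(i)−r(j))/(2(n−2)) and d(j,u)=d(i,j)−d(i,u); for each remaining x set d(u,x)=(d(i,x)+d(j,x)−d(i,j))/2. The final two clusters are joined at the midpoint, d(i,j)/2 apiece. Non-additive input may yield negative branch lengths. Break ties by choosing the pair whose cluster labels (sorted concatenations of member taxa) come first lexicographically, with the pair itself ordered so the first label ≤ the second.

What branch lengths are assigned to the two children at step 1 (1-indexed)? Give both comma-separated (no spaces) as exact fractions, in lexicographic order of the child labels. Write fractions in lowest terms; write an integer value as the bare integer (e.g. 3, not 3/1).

1. join D+V (d=3, Q=-149) ⇒ DV; edges |D|=19/6, |V|=-1/6
  updated: d(DV,H)=51/2, d(DV,P)=39/2, d(DV,U)=53/2
2. join DV+H (d=51/2, Q=-99) ⇒ DHV; edges |DV|=11, |H|=29/2
  updated: d(DHV,P)=14, d(DHV,U)=10
3. join DHV+P (d=14, Q=-34) ⇒ DHPV; edges |DHV|=7, |P|=7
  updated: d(DHPV,U)=3
4. join DHPV+U (d=3) ⇒ DHPUV; edges |DHPV|=3/2, |U|=3/2
final tree: ((((D:19/6,V:-1/6):11,H:29/2):7,P:7):3/2,U:3/2)
total length: 91/2

19/6,-1/6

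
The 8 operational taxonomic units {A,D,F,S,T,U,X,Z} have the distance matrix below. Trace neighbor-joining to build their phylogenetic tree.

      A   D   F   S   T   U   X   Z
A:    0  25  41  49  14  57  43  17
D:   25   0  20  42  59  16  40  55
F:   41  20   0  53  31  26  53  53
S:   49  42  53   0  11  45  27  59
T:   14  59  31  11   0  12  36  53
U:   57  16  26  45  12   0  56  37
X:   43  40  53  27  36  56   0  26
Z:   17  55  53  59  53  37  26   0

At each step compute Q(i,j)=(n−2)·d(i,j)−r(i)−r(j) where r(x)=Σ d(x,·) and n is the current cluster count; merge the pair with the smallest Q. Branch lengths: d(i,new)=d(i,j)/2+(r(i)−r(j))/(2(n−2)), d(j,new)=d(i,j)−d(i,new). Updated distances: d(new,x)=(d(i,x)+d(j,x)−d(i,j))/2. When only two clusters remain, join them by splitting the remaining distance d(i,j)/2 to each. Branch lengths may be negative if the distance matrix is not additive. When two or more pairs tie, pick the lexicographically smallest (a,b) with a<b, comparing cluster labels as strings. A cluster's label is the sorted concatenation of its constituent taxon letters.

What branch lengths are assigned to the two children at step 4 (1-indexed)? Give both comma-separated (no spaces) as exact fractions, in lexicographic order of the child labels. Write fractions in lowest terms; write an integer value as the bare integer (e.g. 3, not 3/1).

1. join A+Z (d=17, Q=-444) ⇒ AZ; edges |A|=4, |Z|=13
  updated: d(AZ,D)=63/2, d(AZ,F)=77/2, d(AZ,S)=91/2, d(AZ,T)=25, d(AZ,U)=77/2, d(AZ,X)=26
2. join S+T (d=11, Q=-685/2) ⇒ ST; edges |S|=209/20, |T|=11/20
  updated: d(AZ,ST)=119/4, d(D,ST)=45, d(F,ST)=73/2, d(ST,U)=23, d(ST,X)=26
3. join AZ+X (d=26, Q=-1045/4) ⇒ AXZ; edges |AZ|=269/32, |X|=563/32
  updated: d(AXZ,D)=91/4, d(AXZ,F)=131/4, d(AXZ,ST)=119/8, d(AXZ,U)=137/4
4. join AXZ+ST (d=119/8, Q=-1435/8) ⇒ ASTXZ; edges |AXZ|=239/48, |ST|=475/48
  updated: d(ASTXZ,D)=423/16, d(ASTXZ,F)=435/16, d(ASTXZ,U)=339/16
5. join ASTXZ+U (d=339/16, Q=-765/8) ⇒ ASTUXZ; edges |ASTXZ|=27/2, |U|=123/16
  updated: d(ASTUXZ,D)=85/8, d(ASTUXZ,F)=16
6. join ASTUXZ+D (d=85/8, Q=-373/8) ⇒ ADSTUXZ; edges |ASTUXZ|=53/16, |D|=117/16
  updated: d(ADSTUXZ,F)=203/16
7. join ADSTUXZ+F (d=203/16) ⇒ ADFSTUXZ; edges |ADSTUXZ|=203/32, |F|=203/32
final tree: ((((((A:4,Z:13):269/32,X:563/32):239/48,(S:209/20,T:11/20):475/48):27/2,U:123/16):53/16,D:117/16):203/32,F:203/32)
total length: 907/8

239/48,475/48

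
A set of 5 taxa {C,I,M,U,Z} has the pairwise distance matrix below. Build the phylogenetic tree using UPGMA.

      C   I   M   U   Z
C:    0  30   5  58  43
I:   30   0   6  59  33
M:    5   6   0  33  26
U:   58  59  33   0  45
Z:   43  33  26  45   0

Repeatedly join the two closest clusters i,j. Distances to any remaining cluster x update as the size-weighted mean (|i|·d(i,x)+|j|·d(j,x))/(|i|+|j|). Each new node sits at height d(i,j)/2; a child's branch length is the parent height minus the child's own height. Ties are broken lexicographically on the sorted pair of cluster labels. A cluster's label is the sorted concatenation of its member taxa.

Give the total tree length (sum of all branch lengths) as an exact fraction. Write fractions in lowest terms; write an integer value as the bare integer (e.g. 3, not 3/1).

309/4

1. join C+M (d=5) ⇒ CM; edges |C|=5/2, |M|=5/2
  updated: d(CM,I)=18, d(CM,U)=91/2, d(CM,Z)=69/2
2. join CM+I (d=18) ⇒ CIM; edges |CM|=13/2, |I|=9
  updated: d(CIM,U)=50, d(CIM,Z)=34
3. join CIM+Z (d=34) ⇒ CIMZ; edges |CIM|=8, |Z|=17
  updated: d(CIMZ,U)=195/4
4. join CIMZ+U (d=195/4) ⇒ CIMUZ; edges |CIMZ|=59/8, |U|=195/8
final tree: ((((C:5/2,M:5/2):13/2,I:9):8,Z:17):59/8,U:195/8)
total length: 309/4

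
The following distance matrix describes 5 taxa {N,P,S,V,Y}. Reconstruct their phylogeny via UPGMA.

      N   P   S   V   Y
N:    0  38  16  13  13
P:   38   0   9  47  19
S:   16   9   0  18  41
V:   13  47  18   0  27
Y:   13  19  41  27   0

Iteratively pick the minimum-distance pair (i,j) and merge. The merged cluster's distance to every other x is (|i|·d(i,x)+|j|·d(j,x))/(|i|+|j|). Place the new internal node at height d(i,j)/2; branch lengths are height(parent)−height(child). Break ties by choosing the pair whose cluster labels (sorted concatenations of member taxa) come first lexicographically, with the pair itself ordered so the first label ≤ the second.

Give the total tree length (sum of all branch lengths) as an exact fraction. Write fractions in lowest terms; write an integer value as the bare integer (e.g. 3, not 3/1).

305/6

step 1: merge (P,S) at d=9; branch lengths P→9/2, S→9/2; new cluster PS
  updated: d(N,PS)=27, d(PS,V)=65/2, d(PS,Y)=30
step 2: merge (N,V) at d=13; branch lengths N→13/2, V→13/2; new cluster NV
  updated: d(NV,PS)=119/4, d(NV,Y)=20
step 3: merge (NV,Y) at d=20; branch lengths NV→7/2, Y→10; new cluster NVY
  updated: d(NVY,PS)=179/6
step 4: merge (NVY,PS) at d=179/6; branch lengths NVY→59/12, PS→125/12; new cluster NPSVY
final tree: (((N:13/2,V:13/2):7/2,Y:10):59/12,(P:9/2,S:9/2):125/12)
total length: 305/6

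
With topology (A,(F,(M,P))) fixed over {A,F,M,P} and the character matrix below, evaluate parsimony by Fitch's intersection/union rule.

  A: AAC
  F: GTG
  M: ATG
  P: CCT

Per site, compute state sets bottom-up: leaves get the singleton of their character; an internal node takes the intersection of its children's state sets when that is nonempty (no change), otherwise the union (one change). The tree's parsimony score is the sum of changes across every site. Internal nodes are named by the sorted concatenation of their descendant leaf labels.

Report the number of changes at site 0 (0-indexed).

site 0, node MP: M={A} ∪ P={C} → {A,C} (+1)
site 0, node FMP: F={G} ∪ MP={A,C} → {A,C,G} (+1)
site 0, node AFMP: A={A} ∩ FMP={A,C,G} → {A} (+0)
site 1, node MP: M={T} ∪ P={C} → {C,T} (+1)
site 1, node FMP: F={T} ∩ MP={C,T} → {T} (+0)
site 1, node AFMP: A={A} ∪ FMP={T} → {A,T} (+1)
site 2, node MP: M={G} ∪ P={T} → {G,T} (+1)
site 2, node FMP: F={G} ∩ MP={G,T} → {G} (+0)
site 2, node AFMP: A={C} ∪ FMP={G} → {C,G} (+1)
per-site changes: [2, 2, 2]; total = 6

2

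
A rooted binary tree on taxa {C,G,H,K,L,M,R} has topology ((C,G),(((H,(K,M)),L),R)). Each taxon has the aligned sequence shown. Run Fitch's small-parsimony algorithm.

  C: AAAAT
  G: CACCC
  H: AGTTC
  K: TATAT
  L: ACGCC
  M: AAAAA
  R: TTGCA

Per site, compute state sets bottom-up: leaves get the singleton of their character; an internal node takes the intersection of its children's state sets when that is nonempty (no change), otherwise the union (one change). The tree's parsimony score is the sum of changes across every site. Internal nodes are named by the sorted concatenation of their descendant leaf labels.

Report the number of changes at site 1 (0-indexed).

CG@0: {A} ∪ {C} = {A,C} (union, +1)
KM@0: {T} ∪ {A} = {A,T} (union, +1)
HKM@0: {A} ∩ {A,T} = {A} (intersection, +0)
HKLM@0: {A} ∩ {A} = {A} (intersection, +0)
HKLMR@0: {A} ∪ {T} = {A,T} (union, +1)
CGHKLMR@0: {A,C} ∩ {A,T} = {A} (intersection, +0)
CG@1: {A} ∩ {A} = {A} (intersection, +0)
KM@1: {A} ∩ {A} = {A} (intersection, +0)
HKM@1: {G} ∪ {A} = {A,G} (union, +1)
HKLM@1: {A,G} ∪ {C} = {A,C,G} (union, +1)
HKLMR@1: {A,C,G} ∪ {T} = {A,C,G,T} (union, +1)
CGHKLMR@1: {A} ∩ {A,C,G,T} = {A} (intersection, +0)
CG@2: {A} ∪ {C} = {A,C} (union, +1)
KM@2: {T} ∪ {A} = {A,T} (union, +1)
HKM@2: {T} ∩ {A,T} = {T} (intersection, +0)
HKLM@2: {T} ∪ {G} = {G,T} (union, +1)
HKLMR@2: {G,T} ∩ {G} = {G} (intersection, +0)
CGHKLMR@2: {A,C} ∪ {G} = {A,C,G} (union, +1)
CG@3: {A} ∪ {C} = {A,C} (union, +1)
KM@3: {A} ∩ {A} = {A} (intersection, +0)
HKM@3: {T} ∪ {A} = {A,T} (union, +1)
HKLM@3: {A,T} ∪ {C} = {A,C,T} (union, +1)
HKLMR@3: {A,C,T} ∩ {C} = {C} (intersection, +0)
CGHKLMR@3: {A,C} ∩ {C} = {C} (intersection, +0)
CG@4: {T} ∪ {C} = {C,T} (union, +1)
KM@4: {T} ∪ {A} = {A,T} (union, +1)
HKM@4: {C} ∪ {A,T} = {A,C,T} (union, +1)
HKLM@4: {A,C,T} ∩ {C} = {C} (intersection, +0)
HKLMR@4: {C} ∪ {A} = {A,C} (union, +1)
CGHKLMR@4: {C,T} ∩ {A,C} = {C} (intersection, +0)
per-site changes: [3, 3, 4, 3, 4]; total = 17

3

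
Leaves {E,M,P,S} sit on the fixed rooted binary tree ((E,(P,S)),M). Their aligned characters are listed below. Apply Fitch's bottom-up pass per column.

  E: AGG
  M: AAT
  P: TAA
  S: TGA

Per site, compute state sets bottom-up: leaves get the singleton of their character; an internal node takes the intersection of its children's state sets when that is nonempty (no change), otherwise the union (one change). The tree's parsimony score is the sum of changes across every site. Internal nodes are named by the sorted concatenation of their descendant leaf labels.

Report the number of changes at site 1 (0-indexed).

[col 0] PS: children P:{T}, S:{T} ∩→ {T}; cost 0
[col 0] EPS: children E:{A}, PS:{T} ∪→ {A,T}; cost 1
[col 0] EMPS: children EPS:{A,T}, M:{A} ∩→ {A}; cost 0
[col 1] PS: children P:{A}, S:{G} ∪→ {A,G}; cost 1
[col 1] EPS: children E:{G}, PS:{A,G} ∩→ {G}; cost 0
[col 1] EMPS: children EPS:{G}, M:{A} ∪→ {A,G}; cost 1
[col 2] PS: children P:{A}, S:{A} ∩→ {A}; cost 0
[col 2] EPS: children E:{G}, PS:{A} ∪→ {A,G}; cost 1
[col 2] EMPS: children EPS:{A,G}, M:{T} ∪→ {A,G,T}; cost 1
per-site changes: [1, 2, 2]; total = 5

2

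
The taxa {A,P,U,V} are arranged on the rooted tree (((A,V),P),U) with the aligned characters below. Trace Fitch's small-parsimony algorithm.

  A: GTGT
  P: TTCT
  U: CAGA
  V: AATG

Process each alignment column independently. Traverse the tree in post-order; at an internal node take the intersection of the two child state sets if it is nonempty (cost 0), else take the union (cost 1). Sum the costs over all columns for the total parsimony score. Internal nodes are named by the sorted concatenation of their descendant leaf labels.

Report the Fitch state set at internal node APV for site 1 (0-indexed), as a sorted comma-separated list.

site 0, node AV: A={G} ∪ V={A} → {A,G} (+1)
site 0, node APV: AV={A,G} ∪ P={T} → {A,G,T} (+1)
site 0, node APUV: APV={A,G,T} ∪ U={C} → {A,C,G,T} (+1)
site 1, node AV: A={T} ∪ V={A} → {A,T} (+1)
site 1, node APV: AV={A,T} ∩ P={T} → {T} (+0)
site 1, node APUV: APV={T} ∪ U={A} → {A,T} (+1)
site 2, node AV: A={G} ∪ V={T} → {G,T} (+1)
site 2, node APV: AV={G,T} ∪ P={C} → {C,G,T} (+1)
site 2, node APUV: APV={C,G,T} ∩ U={G} → {G} (+0)
site 3, node AV: A={T} ∪ V={G} → {G,T} (+1)
site 3, node APV: AV={G,T} ∩ P={T} → {T} (+0)
site 3, node APUV: APV={T} ∪ U={A} → {A,T} (+1)
per-site changes: [3, 2, 2, 2]; total = 9

T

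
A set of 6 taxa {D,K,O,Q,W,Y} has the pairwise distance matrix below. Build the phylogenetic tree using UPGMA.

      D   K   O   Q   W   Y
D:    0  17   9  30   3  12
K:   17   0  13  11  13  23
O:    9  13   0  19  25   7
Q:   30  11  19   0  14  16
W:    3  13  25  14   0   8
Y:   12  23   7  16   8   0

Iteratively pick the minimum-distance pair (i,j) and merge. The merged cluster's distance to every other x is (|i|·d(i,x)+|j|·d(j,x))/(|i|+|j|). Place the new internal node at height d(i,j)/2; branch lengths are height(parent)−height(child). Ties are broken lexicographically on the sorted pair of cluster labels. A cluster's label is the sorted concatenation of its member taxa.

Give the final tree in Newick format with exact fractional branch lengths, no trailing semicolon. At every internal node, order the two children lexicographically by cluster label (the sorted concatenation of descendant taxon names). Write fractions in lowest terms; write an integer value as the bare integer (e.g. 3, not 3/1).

(((D:3/2,W:3/2):21/4,(O:7/2,Y:7/2):13/4):37/16,(K:11/2,Q:11/2):57/16)

1. join D+W (d=3) ⇒ DW; edges |D|=3/2, |W|=3/2
  updated: d(DW,K)=15, d(DW,O)=17, d(DW,Q)=22, d(DW,Y)=10
2. join O+Y (d=7) ⇒ OY; edges |O|=7/2, |Y|=7/2
  updated: d(DW,OY)=27/2, d(K,OY)=18, d(OY,Q)=35/2
3. join K+Q (d=11) ⇒ KQ; edges |K|=11/2, |Q|=11/2
  updated: d(DW,KQ)=37/2, d(KQ,OY)=71/4
4. join DW+OY (d=27/2) ⇒ DOWY; edges |DW|=21/4, |OY|=13/4
  updated: d(DOWY,KQ)=145/8
5. join DOWY+KQ (d=145/8) ⇒ DKOQWY; edges |DOWY|=37/16, |KQ|=57/16
final tree: (((D:3/2,W:3/2):21/4,(O:7/2,Y:7/2):13/4):37/16,(K:11/2,Q:11/2):57/16)
total length: 283/8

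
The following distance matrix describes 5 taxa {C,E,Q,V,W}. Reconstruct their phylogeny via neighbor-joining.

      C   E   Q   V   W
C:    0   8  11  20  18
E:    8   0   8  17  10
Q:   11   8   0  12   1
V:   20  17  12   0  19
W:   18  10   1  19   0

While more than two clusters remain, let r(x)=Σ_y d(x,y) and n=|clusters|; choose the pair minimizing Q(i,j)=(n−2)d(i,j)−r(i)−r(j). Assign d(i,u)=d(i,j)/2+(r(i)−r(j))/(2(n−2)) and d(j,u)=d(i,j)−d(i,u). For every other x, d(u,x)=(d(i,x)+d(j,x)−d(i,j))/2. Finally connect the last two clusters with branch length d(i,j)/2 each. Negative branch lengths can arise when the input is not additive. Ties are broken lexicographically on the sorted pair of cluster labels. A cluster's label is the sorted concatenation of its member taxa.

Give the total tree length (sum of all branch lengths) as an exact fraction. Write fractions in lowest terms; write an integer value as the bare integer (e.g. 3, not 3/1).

step 1: merge (Q,W) at d=1, Q=-77; branch lengths Q→-13/6, W→19/6; new cluster QW
  updated: d(C,QW)=14, d(E,QW)=17/2, d(QW,V)=15
step 2: merge (C,E) at d=8, Q=-119/2; branch lengths C→49/8, E→15/8; new cluster CE
  updated: d(CE,QW)=29/4, d(CE,V)=29/2
step 3: merge (CE,QW) at d=29/4, Q=-147/4; branch lengths CE→27/8, QW→31/8; new cluster CEQW
  updated: d(CEQW,V)=89/8
step 4: merge (CEQW,V) at d=89/8; branch lengths CEQW→89/16, V→89/16; new cluster CEQVW
final tree: (((C:49/8,E:15/8):27/8,(Q:-13/6,W:19/6):31/8):89/16,V:89/16)
total length: 219/8

219/8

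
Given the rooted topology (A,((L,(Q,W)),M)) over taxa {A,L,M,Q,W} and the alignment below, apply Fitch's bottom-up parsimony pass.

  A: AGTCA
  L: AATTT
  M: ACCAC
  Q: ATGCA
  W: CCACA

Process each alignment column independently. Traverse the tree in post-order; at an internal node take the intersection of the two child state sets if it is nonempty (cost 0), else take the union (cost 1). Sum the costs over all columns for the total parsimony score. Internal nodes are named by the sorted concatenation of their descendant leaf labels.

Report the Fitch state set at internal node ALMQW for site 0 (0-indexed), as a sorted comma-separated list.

A

[col 0] QW: children Q:{A}, W:{C} ∪→ {A,C}; cost 1
[col 0] LQW: children L:{A}, QW:{A,C} ∩→ {A}; cost 0
[col 0] LMQW: children LQW:{A}, M:{A} ∩→ {A}; cost 0
[col 0] ALMQW: children A:{A}, LMQW:{A} ∩→ {A}; cost 0
[col 1] QW: children Q:{T}, W:{C} ∪→ {C,T}; cost 1
[col 1] LQW: children L:{A}, QW:{C,T} ∪→ {A,C,T}; cost 1
[col 1] LMQW: children LQW:{A,C,T}, M:{C} ∩→ {C}; cost 0
[col 1] ALMQW: children A:{G}, LMQW:{C} ∪→ {C,G}; cost 1
[col 2] QW: children Q:{G}, W:{A} ∪→ {A,G}; cost 1
[col 2] LQW: children L:{T}, QW:{A,G} ∪→ {A,G,T}; cost 1
[col 2] LMQW: children LQW:{A,G,T}, M:{C} ∪→ {A,C,G,T}; cost 1
[col 2] ALMQW: children A:{T}, LMQW:{A,C,G,T} ∩→ {T}; cost 0
[col 3] QW: children Q:{C}, W:{C} ∩→ {C}; cost 0
[col 3] LQW: children L:{T}, QW:{C} ∪→ {C,T}; cost 1
[col 3] LMQW: children LQW:{C,T}, M:{A} ∪→ {A,C,T}; cost 1
[col 3] ALMQW: children A:{C}, LMQW:{A,C,T} ∩→ {C}; cost 0
[col 4] QW: children Q:{A}, W:{A} ∩→ {A}; cost 0
[col 4] LQW: children L:{T}, QW:{A} ∪→ {A,T}; cost 1
[col 4] LMQW: children LQW:{A,T}, M:{C} ∪→ {A,C,T}; cost 1
[col 4] ALMQW: children A:{A}, LMQW:{A,C,T} ∩→ {A}; cost 0
per-site changes: [1, 3, 3, 2, 2]; total = 11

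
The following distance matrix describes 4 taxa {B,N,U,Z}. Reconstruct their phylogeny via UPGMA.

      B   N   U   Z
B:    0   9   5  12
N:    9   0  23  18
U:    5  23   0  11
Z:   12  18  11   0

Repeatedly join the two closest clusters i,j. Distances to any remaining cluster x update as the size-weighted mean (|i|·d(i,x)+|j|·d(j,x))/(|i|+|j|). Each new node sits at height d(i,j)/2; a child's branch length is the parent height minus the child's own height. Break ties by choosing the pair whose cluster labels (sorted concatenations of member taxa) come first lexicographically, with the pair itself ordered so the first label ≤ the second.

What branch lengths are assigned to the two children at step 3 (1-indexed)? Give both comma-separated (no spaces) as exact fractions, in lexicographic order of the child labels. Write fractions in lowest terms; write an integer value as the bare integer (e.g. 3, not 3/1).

iteration 1: select B,U (d=5); attach at lengths (5/2, 5/2); label the merged cluster BU
  updated: d(BU,N)=16, d(BU,Z)=23/2
iteration 2: select BU,Z (d=23/2); attach at lengths (13/4, 23/4); label the merged cluster BUZ
  updated: d(BUZ,N)=50/3
iteration 3: select BUZ,N (d=50/3); attach at lengths (31/12, 25/3); label the merged cluster BNUZ
final tree: (((B:5/2,U:5/2):13/4,Z:23/4):31/12,N:25/3)
total length: 299/12

31/12,25/3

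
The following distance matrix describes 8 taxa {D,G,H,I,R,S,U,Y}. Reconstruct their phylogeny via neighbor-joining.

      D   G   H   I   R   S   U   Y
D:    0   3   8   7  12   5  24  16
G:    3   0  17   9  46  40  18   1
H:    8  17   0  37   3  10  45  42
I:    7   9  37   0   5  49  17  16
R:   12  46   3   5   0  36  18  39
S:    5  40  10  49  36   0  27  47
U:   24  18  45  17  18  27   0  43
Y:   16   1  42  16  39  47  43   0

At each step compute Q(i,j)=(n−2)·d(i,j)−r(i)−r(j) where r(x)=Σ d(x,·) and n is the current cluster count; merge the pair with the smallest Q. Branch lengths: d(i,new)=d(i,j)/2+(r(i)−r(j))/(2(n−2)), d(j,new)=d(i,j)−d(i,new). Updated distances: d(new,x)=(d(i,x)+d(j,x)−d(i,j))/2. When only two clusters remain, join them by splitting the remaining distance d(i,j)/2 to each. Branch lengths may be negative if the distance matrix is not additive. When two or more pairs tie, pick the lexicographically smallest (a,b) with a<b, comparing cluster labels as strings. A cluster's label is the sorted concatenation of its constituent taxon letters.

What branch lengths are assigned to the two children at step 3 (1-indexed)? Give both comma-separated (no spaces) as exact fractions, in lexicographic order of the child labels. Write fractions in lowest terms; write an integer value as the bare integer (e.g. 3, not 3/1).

-113/16,137/16

1. join G+Y (d=1, Q=-332) ⇒ GY; edges |G|=-16/3, |Y|=19/3
  updated: d(D,GY)=9, d(GY,H)=29, d(GY,I)=12, d(GY,R)=42, d(GY,S)=43, d(GY,U)=30
2. join H+S (d=10, Q=-252) ⇒ HS; edges |H|=6/5, |S|=44/5
  updated: d(D,HS)=3/2, d(GY,HS)=31, d(HS,I)=38, d(HS,R)=29/2, d(HS,U)=31
3. join D+HS (d=3/2, Q=-327/2) ⇒ DHS; edges |D|=-113/16, |HS|=137/16
  updated: d(DHS,GY)=77/4, d(DHS,I)=87/4, d(DHS,R)=25/2, d(DHS,U)=107/4
4. join DHS+GY (d=77/4, Q=-503/4) ⇒ DGHSY; edges |DHS|=139/24, |GY|=323/24
  updated: d(DGHSY,I)=29/4, d(DGHSY,R)=141/8, d(DGHSY,U)=75/4
5. join DGHSY+U (d=75/4, Q=-479/8) ⇒ DGHSUY; edges |DGHSY|=219/32, |U|=381/32
  updated: d(DGHSUY,I)=11/4, d(DGHSUY,R)=135/16
6. join DGHSUY+I (d=11/4, Q=-259/16) ⇒ DGHISUY; edges |DGHSUY|=99/32, |I|=-11/32
  updated: d(DGHISUY,R)=171/32
7. join DGHISUY+R (d=171/32) ⇒ DGHIRSUY; edges |DGHISUY|=171/64, |R|=171/64
final tree: (((((D:-113/16,(H:6/5,S:44/5):137/16):139/24,(G:-16/3,Y:19/3):323/24):219/32,U:381/32):99/32,I:-11/32):171/64,R:171/64)
total length: 1875/32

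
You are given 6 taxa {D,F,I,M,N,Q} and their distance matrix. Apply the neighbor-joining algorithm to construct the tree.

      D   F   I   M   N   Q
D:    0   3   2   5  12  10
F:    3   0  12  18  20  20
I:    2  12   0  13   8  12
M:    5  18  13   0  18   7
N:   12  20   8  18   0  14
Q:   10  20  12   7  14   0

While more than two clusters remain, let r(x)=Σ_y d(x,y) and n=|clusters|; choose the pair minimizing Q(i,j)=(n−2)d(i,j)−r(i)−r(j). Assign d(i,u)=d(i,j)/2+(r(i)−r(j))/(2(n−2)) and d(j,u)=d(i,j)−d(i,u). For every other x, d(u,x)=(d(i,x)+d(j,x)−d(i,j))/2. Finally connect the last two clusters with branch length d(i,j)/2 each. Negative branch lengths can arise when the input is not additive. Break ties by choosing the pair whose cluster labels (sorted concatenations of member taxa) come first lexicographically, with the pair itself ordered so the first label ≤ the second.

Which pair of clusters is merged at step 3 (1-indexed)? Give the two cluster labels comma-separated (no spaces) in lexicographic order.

DF,MQ

1. join M+Q (d=7, Q=-96) ⇒ MQ; edges |M|=13/4, |Q|=15/4
  updated: d(D,MQ)=4, d(F,MQ)=31/2, d(I,MQ)=9, d(MQ,N)=25/2
2. join D+F (d=3, Q=-125/2) ⇒ DF; edges |D|=-41/12, |F|=77/12
  updated: d(DF,I)=11/2, d(DF,MQ)=33/4, d(DF,N)=29/2
3. join DF+MQ (d=33/4, Q=-83/2) ⇒ DFMQ; edges |DF|=15/4, |MQ|=9/2
  updated: d(DFMQ,I)=25/8, d(DFMQ,N)=75/8
4. join DFMQ+I (d=25/8, Q=-41/2) ⇒ DFIMQ; edges |DFMQ|=9/4, |I|=7/8
  updated: d(DFIMQ,N)=57/8
5. join DFIMQ+N (d=57/8) ⇒ DFIMNQ; edges |DFIMQ|=57/16, |N|=57/16
final tree: ((((D:-41/12,F:77/12):15/4,(M:13/4,Q:15/4):9/2):9/4,I:7/8):57/16,N:57/16)
total length: 57/2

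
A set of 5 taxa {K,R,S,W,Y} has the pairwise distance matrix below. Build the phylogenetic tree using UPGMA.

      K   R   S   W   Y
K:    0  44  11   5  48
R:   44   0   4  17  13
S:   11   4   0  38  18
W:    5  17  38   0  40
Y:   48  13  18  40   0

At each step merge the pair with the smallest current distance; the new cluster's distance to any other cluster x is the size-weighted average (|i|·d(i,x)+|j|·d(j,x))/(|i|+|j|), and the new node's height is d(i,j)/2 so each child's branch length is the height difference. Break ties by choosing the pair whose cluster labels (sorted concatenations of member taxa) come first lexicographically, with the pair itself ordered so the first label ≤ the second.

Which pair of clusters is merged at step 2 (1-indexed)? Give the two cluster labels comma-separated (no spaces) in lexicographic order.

1. join R+S (d=4) ⇒ RS; edges |R|=2, |S|=2
  updated: d(K,RS)=55/2, d(RS,W)=55/2, d(RS,Y)=31/2
2. join K+W (d=5) ⇒ KW; edges |K|=5/2, |W|=5/2
  updated: d(KW,RS)=55/2, d(KW,Y)=44
3. join RS+Y (d=31/2) ⇒ RSY; edges |RS|=23/4, |Y|=31/4
  updated: d(KW,RSY)=33
4. join KW+RSY (d=33) ⇒ KRSWY; edges |KW|=14, |RSY|=35/4
final tree: ((K:5/2,W:5/2):14,((R:2,S:2):23/4,Y:31/4):35/4)
total length: 181/4

K,W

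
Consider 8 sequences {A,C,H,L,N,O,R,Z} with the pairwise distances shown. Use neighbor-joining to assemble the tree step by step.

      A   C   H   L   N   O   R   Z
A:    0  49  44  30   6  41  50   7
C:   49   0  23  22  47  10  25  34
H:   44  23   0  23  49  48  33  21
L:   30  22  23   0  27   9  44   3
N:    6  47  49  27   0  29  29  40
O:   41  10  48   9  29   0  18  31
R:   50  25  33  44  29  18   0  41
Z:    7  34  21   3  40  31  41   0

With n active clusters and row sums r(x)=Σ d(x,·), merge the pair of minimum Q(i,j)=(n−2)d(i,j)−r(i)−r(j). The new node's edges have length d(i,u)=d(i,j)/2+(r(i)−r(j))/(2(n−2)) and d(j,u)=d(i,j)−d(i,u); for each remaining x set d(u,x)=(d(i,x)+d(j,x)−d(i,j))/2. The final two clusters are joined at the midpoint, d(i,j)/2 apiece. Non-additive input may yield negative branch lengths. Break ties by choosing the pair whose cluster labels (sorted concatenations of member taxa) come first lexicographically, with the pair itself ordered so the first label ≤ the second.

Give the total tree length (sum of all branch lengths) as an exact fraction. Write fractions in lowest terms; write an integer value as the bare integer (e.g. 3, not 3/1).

iteration 1: select A,N (d=6, Q=-418); attach at lengths (3, 3); label the merged cluster AN
  updated: d(AN,C)=45, d(AN,H)=87/2, d(AN,L)=51/2, d(AN,O)=32, d(AN,R)=73/2, d(AN,Z)=41/2
iteration 2: select L,Z (d=3, Q=-262); attach at lengths (-9/10, 39/10); label the merged cluster LZ
  updated: d(AN,LZ)=43/2, d(C,LZ)=53/2, d(H,LZ)=41/2, d(LZ,O)=37/2, d(LZ,R)=41
iteration 3: select AN,LZ (d=43/2, Q=-441/2); attach at lengths (273/16, 71/16); label the merged cluster ALNZ
  updated: d(ALNZ,C)=25, d(ALNZ,H)=85/4, d(ALNZ,O)=29/2, d(ALNZ,R)=28
iteration 4: select ALNZ,H (d=85/4, Q=-601/4); attach at lengths (109/24, 401/24); label the merged cluster AHLNZ
  updated: d(AHLNZ,C)=107/8, d(AHLNZ,O)=165/8, d(AHLNZ,R)=159/8
iteration 5: select AHLNZ,R (d=159/8, Q=-77); attach at lengths (123/16, 195/16); label the merged cluster AHLNRZ
  updated: d(AHLNRZ,C)=37/4, d(AHLNRZ,O)=75/8
iteration 6: select AHLNRZ,C (d=37/4, Q=-229/8); attach at lengths (69/16, 79/16); label the merged cluster ACHLNRZ
  updated: d(ACHLNRZ,O)=81/16
iteration 7: select ACHLNRZ,O (d=81/16); attach at lengths (81/32, 81/32); label the merged cluster ACHLNORZ
final tree: ((((((A:3,N:3):273/16,(L:-9/10,Z:39/10):71/16):109/24,H:401/24):123/16,R:195/16):69/16,C:79/16):81/32,O:81/32)
total length: 1375/16

1375/16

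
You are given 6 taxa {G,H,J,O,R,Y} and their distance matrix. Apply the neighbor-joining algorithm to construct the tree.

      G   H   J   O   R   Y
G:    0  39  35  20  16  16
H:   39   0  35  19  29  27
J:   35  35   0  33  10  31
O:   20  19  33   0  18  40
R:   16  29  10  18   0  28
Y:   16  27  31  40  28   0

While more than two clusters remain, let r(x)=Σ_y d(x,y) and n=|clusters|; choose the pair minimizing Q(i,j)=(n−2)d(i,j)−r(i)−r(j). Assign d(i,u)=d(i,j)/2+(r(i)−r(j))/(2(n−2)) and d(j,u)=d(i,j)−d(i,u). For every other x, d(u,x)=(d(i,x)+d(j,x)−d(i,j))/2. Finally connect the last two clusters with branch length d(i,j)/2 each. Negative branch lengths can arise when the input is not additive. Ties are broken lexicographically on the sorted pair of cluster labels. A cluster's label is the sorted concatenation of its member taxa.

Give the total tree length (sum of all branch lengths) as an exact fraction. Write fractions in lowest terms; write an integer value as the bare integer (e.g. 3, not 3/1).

531/8

1. join J+R (d=10, Q=-205) ⇒ JR; edges |J|=83/8, |R|=-3/8
  updated: d(G,JR)=41/2, d(H,JR)=27, d(JR,O)=41/2, d(JR,Y)=49/2
2. join G+Y (d=16, Q=-155) ⇒ GY; edges |G|=6, |Y|=10
  updated: d(GY,H)=25, d(GY,JR)=29/2, d(GY,O)=22
3. join GY+JR (d=29/2, Q=-189/2) ⇒ GJRY; edges |GY|=57/8, |JR|=59/8
  updated: d(GJRY,H)=75/4, d(GJRY,O)=14
4. join GJRY+H (d=75/4, Q=-207/4) ⇒ GHJRY; edges |GJRY|=55/8, |H|=95/8
  updated: d(GHJRY,O)=57/8
5. join GHJRY+O (d=57/8) ⇒ GHJORY; edges |GHJRY|=57/16, |O|=57/16
final tree: ((((G:6,Y:10):57/8,(J:83/8,R:-3/8):59/8):55/8,H:95/8):57/16,O:57/16)
total length: 531/8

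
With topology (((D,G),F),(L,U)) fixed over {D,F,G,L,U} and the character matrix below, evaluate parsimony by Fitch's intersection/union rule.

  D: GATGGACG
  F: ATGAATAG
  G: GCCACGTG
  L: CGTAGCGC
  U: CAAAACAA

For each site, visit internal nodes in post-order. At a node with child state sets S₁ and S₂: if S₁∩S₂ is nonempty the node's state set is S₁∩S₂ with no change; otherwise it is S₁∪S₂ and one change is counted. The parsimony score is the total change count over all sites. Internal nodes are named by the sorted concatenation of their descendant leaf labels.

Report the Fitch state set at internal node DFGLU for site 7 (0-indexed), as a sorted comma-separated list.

[col 0] DG: children D:{G}, G:{G} ∩→ {G}; cost 0
[col 0] DFG: children DG:{G}, F:{A} ∪→ {A,G}; cost 1
[col 0] LU: children L:{C}, U:{C} ∩→ {C}; cost 0
[col 0] DFGLU: children DFG:{A,G}, LU:{C} ∪→ {A,C,G}; cost 1
[col 1] DG: children D:{A}, G:{C} ∪→ {A,C}; cost 1
[col 1] DFG: children DG:{A,C}, F:{T} ∪→ {A,C,T}; cost 1
[col 1] LU: children L:{G}, U:{A} ∪→ {A,G}; cost 1
[col 1] DFGLU: children DFG:{A,C,T}, LU:{A,G} ∩→ {A}; cost 0
[col 2] DG: children D:{T}, G:{C} ∪→ {C,T}; cost 1
[col 2] DFG: children DG:{C,T}, F:{G} ∪→ {C,G,T}; cost 1
[col 2] LU: children L:{T}, U:{A} ∪→ {A,T}; cost 1
[col 2] DFGLU: children DFG:{C,G,T}, LU:{A,T} ∩→ {T}; cost 0
[col 3] DG: children D:{G}, G:{A} ∪→ {A,G}; cost 1
[col 3] DFG: children DG:{A,G}, F:{A} ∩→ {A}; cost 0
[col 3] LU: children L:{A}, U:{A} ∩→ {A}; cost 0
[col 3] DFGLU: children DFG:{A}, LU:{A} ∩→ {A}; cost 0
[col 4] DG: children D:{G}, G:{C} ∪→ {C,G}; cost 1
[col 4] DFG: children DG:{C,G}, F:{A} ∪→ {A,C,G}; cost 1
[col 4] LU: children L:{G}, U:{A} ∪→ {A,G}; cost 1
[col 4] DFGLU: children DFG:{A,C,G}, LU:{A,G} ∩→ {A,G}; cost 0
[col 5] DG: children D:{A}, G:{G} ∪→ {A,G}; cost 1
[col 5] DFG: children DG:{A,G}, F:{T} ∪→ {A,G,T}; cost 1
[col 5] LU: children L:{C}, U:{C} ∩→ {C}; cost 0
[col 5] DFGLU: children DFG:{A,G,T}, LU:{C} ∪→ {A,C,G,T}; cost 1
[col 6] DG: children D:{C}, G:{T} ∪→ {C,T}; cost 1
[col 6] DFG: children DG:{C,T}, F:{A} ∪→ {A,C,T}; cost 1
[col 6] LU: children L:{G}, U:{A} ∪→ {A,G}; cost 1
[col 6] DFGLU: children DFG:{A,C,T}, LU:{A,G} ∩→ {A}; cost 0
[col 7] DG: children D:{G}, G:{G} ∩→ {G}; cost 0
[col 7] DFG: children DG:{G}, F:{G} ∩→ {G}; cost 0
[col 7] LU: children L:{C}, U:{A} ∪→ {A,C}; cost 1
[col 7] DFGLU: children DFG:{G}, LU:{A,C} ∪→ {A,C,G}; cost 1
per-site changes: [2, 3, 3, 1, 3, 3, 3, 2]; total = 20

A,C,G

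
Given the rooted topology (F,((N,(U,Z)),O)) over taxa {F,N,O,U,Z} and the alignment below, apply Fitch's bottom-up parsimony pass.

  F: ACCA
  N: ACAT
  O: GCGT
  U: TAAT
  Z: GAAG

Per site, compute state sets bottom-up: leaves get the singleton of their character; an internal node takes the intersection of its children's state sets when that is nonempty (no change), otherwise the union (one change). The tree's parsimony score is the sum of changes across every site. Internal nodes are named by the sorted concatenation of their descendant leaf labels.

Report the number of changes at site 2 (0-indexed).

2

[col 0] UZ: children U:{T}, Z:{G} ∪→ {G,T}; cost 1
[col 0] NUZ: children N:{A}, UZ:{G,T} ∪→ {A,G,T}; cost 1
[col 0] NOUZ: children NUZ:{A,G,T}, O:{G} ∩→ {G}; cost 0
[col 0] FNOUZ: children F:{A}, NOUZ:{G} ∪→ {A,G}; cost 1
[col 1] UZ: children U:{A}, Z:{A} ∩→ {A}; cost 0
[col 1] NUZ: children N:{C}, UZ:{A} ∪→ {A,C}; cost 1
[col 1] NOUZ: children NUZ:{A,C}, O:{C} ∩→ {C}; cost 0
[col 1] FNOUZ: children F:{C}, NOUZ:{C} ∩→ {C}; cost 0
[col 2] UZ: children U:{A}, Z:{A} ∩→ {A}; cost 0
[col 2] NUZ: children N:{A}, UZ:{A} ∩→ {A}; cost 0
[col 2] NOUZ: children NUZ:{A}, O:{G} ∪→ {A,G}; cost 1
[col 2] FNOUZ: children F:{C}, NOUZ:{A,G} ∪→ {A,C,G}; cost 1
[col 3] UZ: children U:{T}, Z:{G} ∪→ {G,T}; cost 1
[col 3] NUZ: children N:{T}, UZ:{G,T} ∩→ {T}; cost 0
[col 3] NOUZ: children NUZ:{T}, O:{T} ∩→ {T}; cost 0
[col 3] FNOUZ: children F:{A}, NOUZ:{T} ∪→ {A,T}; cost 1
per-site changes: [3, 1, 2, 2]; total = 8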